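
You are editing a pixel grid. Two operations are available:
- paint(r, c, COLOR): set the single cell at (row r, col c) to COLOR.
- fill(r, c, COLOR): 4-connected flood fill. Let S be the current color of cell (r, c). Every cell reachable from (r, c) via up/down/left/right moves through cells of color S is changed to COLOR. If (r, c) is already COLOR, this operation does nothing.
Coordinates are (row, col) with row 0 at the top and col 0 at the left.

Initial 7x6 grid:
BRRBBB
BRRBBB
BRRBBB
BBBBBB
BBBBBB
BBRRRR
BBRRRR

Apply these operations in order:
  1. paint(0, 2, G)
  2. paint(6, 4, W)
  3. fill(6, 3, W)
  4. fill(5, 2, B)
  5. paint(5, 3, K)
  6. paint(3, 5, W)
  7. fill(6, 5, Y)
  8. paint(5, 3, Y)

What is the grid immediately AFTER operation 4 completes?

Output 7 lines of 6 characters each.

Answer: BRGBBB
BRRBBB
BRRBBB
BBBBBB
BBBBBB
BBBBBB
BBBBBB

Derivation:
After op 1 paint(0,2,G):
BRGBBB
BRRBBB
BRRBBB
BBBBBB
BBBBBB
BBRRRR
BBRRRR
After op 2 paint(6,4,W):
BRGBBB
BRRBBB
BRRBBB
BBBBBB
BBBBBB
BBRRRR
BBRRWR
After op 3 fill(6,3,W) [7 cells changed]:
BRGBBB
BRRBBB
BRRBBB
BBBBBB
BBBBBB
BBWWWW
BBWWWW
After op 4 fill(5,2,B) [8 cells changed]:
BRGBBB
BRRBBB
BRRBBB
BBBBBB
BBBBBB
BBBBBB
BBBBBB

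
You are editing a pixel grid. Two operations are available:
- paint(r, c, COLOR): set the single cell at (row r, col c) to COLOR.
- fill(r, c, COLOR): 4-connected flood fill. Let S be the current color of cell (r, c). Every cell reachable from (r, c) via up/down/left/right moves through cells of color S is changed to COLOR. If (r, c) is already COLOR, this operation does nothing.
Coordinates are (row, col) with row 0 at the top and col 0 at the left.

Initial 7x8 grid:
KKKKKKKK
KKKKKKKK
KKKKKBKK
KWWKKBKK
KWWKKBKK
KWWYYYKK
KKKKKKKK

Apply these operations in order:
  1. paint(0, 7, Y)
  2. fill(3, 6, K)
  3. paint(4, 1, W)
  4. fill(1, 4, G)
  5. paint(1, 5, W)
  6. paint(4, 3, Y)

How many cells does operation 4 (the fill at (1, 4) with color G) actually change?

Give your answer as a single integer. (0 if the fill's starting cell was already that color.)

Answer: 43

Derivation:
After op 1 paint(0,7,Y):
KKKKKKKY
KKKKKKKK
KKKKKBKK
KWWKKBKK
KWWKKBKK
KWWYYYKK
KKKKKKKK
After op 2 fill(3,6,K) [0 cells changed]:
KKKKKKKY
KKKKKKKK
KKKKKBKK
KWWKKBKK
KWWKKBKK
KWWYYYKK
KKKKKKKK
After op 3 paint(4,1,W):
KKKKKKKY
KKKKKKKK
KKKKKBKK
KWWKKBKK
KWWKKBKK
KWWYYYKK
KKKKKKKK
After op 4 fill(1,4,G) [43 cells changed]:
GGGGGGGY
GGGGGGGG
GGGGGBGG
GWWGGBGG
GWWGGBGG
GWWYYYGG
GGGGGGGG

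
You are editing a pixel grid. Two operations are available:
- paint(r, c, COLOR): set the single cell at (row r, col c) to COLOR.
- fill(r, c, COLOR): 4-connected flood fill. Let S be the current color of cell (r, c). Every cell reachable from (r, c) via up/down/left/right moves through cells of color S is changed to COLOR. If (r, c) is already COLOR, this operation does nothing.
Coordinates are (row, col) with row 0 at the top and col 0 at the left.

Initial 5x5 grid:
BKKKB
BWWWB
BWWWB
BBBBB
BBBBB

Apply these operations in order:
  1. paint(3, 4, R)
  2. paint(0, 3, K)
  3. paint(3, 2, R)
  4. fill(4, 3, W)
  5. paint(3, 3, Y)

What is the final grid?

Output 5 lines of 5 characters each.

After op 1 paint(3,4,R):
BKKKB
BWWWB
BWWWB
BBBBR
BBBBB
After op 2 paint(0,3,K):
BKKKB
BWWWB
BWWWB
BBBBR
BBBBB
After op 3 paint(3,2,R):
BKKKB
BWWWB
BWWWB
BBRBR
BBBBB
After op 4 fill(4,3,W) [11 cells changed]:
WKKKB
WWWWB
WWWWB
WWRWR
WWWWW
After op 5 paint(3,3,Y):
WKKKB
WWWWB
WWWWB
WWRYR
WWWWW

Answer: WKKKB
WWWWB
WWWWB
WWRYR
WWWWW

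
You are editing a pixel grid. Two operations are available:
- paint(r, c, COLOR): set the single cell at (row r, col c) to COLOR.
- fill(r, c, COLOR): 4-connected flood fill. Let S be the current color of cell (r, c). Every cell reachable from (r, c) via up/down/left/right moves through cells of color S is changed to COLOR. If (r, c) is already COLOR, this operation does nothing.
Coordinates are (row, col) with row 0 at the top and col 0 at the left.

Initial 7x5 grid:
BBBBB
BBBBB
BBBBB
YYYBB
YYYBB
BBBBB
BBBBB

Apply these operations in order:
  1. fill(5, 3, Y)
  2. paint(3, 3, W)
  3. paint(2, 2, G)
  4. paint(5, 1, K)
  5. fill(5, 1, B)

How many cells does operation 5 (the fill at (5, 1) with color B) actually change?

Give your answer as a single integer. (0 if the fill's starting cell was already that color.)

After op 1 fill(5,3,Y) [29 cells changed]:
YYYYY
YYYYY
YYYYY
YYYYY
YYYYY
YYYYY
YYYYY
After op 2 paint(3,3,W):
YYYYY
YYYYY
YYYYY
YYYWY
YYYYY
YYYYY
YYYYY
After op 3 paint(2,2,G):
YYYYY
YYYYY
YYGYY
YYYWY
YYYYY
YYYYY
YYYYY
After op 4 paint(5,1,K):
YYYYY
YYYYY
YYGYY
YYYWY
YYYYY
YKYYY
YYYYY
After op 5 fill(5,1,B) [1 cells changed]:
YYYYY
YYYYY
YYGYY
YYYWY
YYYYY
YBYYY
YYYYY

Answer: 1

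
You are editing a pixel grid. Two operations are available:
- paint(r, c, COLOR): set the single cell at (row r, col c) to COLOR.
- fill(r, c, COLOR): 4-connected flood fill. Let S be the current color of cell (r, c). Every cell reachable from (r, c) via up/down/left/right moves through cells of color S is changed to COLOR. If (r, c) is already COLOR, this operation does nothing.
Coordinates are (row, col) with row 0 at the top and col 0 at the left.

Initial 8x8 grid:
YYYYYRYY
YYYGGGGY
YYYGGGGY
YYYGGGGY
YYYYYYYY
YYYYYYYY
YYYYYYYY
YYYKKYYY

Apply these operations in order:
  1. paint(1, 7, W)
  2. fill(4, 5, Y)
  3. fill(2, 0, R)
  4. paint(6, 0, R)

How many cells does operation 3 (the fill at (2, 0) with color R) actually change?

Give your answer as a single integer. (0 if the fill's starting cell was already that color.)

After op 1 paint(1,7,W):
YYYYYRYY
YYYGGGGW
YYYGGGGY
YYYGGGGY
YYYYYYYY
YYYYYYYY
YYYYYYYY
YYYKKYYY
After op 2 fill(4,5,Y) [0 cells changed]:
YYYYYRYY
YYYGGGGW
YYYGGGGY
YYYGGGGY
YYYYYYYY
YYYYYYYY
YYYYYYYY
YYYKKYYY
After op 3 fill(2,0,R) [46 cells changed]:
RRRRRRYY
RRRGGGGW
RRRGGGGR
RRRGGGGR
RRRRRRRR
RRRRRRRR
RRRRRRRR
RRRKKRRR

Answer: 46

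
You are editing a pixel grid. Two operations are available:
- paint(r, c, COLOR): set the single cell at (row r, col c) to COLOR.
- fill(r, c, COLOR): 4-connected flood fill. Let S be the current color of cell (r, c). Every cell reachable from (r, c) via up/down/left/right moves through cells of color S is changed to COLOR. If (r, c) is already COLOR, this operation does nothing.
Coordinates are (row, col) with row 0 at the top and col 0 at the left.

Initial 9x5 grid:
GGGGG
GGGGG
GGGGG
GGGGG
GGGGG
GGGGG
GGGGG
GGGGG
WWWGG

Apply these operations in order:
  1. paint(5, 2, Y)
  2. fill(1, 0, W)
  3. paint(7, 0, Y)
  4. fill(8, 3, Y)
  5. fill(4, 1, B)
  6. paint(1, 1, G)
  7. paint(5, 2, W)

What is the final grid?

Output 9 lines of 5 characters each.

After op 1 paint(5,2,Y):
GGGGG
GGGGG
GGGGG
GGGGG
GGGGG
GGYGG
GGGGG
GGGGG
WWWGG
After op 2 fill(1,0,W) [41 cells changed]:
WWWWW
WWWWW
WWWWW
WWWWW
WWWWW
WWYWW
WWWWW
WWWWW
WWWWW
After op 3 paint(7,0,Y):
WWWWW
WWWWW
WWWWW
WWWWW
WWWWW
WWYWW
WWWWW
YWWWW
WWWWW
After op 4 fill(8,3,Y) [43 cells changed]:
YYYYY
YYYYY
YYYYY
YYYYY
YYYYY
YYYYY
YYYYY
YYYYY
YYYYY
After op 5 fill(4,1,B) [45 cells changed]:
BBBBB
BBBBB
BBBBB
BBBBB
BBBBB
BBBBB
BBBBB
BBBBB
BBBBB
After op 6 paint(1,1,G):
BBBBB
BGBBB
BBBBB
BBBBB
BBBBB
BBBBB
BBBBB
BBBBB
BBBBB
After op 7 paint(5,2,W):
BBBBB
BGBBB
BBBBB
BBBBB
BBBBB
BBWBB
BBBBB
BBBBB
BBBBB

Answer: BBBBB
BGBBB
BBBBB
BBBBB
BBBBB
BBWBB
BBBBB
BBBBB
BBBBB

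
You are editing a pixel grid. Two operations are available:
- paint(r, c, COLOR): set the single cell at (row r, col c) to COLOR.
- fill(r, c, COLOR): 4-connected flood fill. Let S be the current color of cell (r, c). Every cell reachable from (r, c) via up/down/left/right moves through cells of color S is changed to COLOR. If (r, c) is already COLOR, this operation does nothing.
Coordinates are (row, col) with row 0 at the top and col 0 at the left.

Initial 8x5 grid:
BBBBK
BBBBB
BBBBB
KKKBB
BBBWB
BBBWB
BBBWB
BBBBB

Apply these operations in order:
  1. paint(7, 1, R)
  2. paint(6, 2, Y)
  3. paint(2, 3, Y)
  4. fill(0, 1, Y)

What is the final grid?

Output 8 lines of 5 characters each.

After op 1 paint(7,1,R):
BBBBK
BBBBB
BBBBB
KKKBB
BBBWB
BBBWB
BBBWB
BRBBB
After op 2 paint(6,2,Y):
BBBBK
BBBBB
BBBBB
KKKBB
BBBWB
BBBWB
BBYWB
BRBBB
After op 3 paint(2,3,Y):
BBBBK
BBBBB
BBBYB
KKKBB
BBBWB
BBBWB
BBYWB
BRBBB
After op 4 fill(0,1,Y) [21 cells changed]:
YYYYK
YYYYY
YYYYY
KKKYY
BBBWY
BBBWY
BBYWY
BRYYY

Answer: YYYYK
YYYYY
YYYYY
KKKYY
BBBWY
BBBWY
BBYWY
BRYYY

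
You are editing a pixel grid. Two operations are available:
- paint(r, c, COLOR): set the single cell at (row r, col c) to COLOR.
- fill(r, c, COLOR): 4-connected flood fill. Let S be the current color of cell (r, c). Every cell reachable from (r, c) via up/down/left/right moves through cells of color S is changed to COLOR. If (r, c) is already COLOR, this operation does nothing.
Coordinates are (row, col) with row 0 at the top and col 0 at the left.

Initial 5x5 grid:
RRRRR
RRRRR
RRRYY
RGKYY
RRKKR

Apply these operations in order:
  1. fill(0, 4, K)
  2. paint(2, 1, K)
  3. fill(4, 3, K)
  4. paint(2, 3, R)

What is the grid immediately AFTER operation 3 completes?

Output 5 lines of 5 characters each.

After op 1 fill(0,4,K) [16 cells changed]:
KKKKK
KKKKK
KKKYY
KGKYY
KKKKR
After op 2 paint(2,1,K):
KKKKK
KKKKK
KKKYY
KGKYY
KKKKR
After op 3 fill(4,3,K) [0 cells changed]:
KKKKK
KKKKK
KKKYY
KGKYY
KKKKR

Answer: KKKKK
KKKKK
KKKYY
KGKYY
KKKKR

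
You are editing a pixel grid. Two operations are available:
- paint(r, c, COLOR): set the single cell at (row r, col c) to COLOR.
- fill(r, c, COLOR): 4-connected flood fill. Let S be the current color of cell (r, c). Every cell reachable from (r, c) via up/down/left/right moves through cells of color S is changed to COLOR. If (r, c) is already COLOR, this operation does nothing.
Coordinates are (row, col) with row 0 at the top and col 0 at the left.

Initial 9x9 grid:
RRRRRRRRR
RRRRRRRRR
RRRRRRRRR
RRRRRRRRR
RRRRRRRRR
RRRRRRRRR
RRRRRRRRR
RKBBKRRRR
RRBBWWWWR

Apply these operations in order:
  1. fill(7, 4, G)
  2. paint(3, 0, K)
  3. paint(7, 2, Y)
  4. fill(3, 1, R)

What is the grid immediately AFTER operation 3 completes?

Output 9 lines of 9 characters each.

After op 1 fill(7,4,G) [1 cells changed]:
RRRRRRRRR
RRRRRRRRR
RRRRRRRRR
RRRRRRRRR
RRRRRRRRR
RRRRRRRRR
RRRRRRRRR
RKBBGRRRR
RRBBWWWWR
After op 2 paint(3,0,K):
RRRRRRRRR
RRRRRRRRR
RRRRRRRRR
KRRRRRRRR
RRRRRRRRR
RRRRRRRRR
RRRRRRRRR
RKBBGRRRR
RRBBWWWWR
After op 3 paint(7,2,Y):
RRRRRRRRR
RRRRRRRRR
RRRRRRRRR
KRRRRRRRR
RRRRRRRRR
RRRRRRRRR
RRRRRRRRR
RKYBGRRRR
RRBBWWWWR

Answer: RRRRRRRRR
RRRRRRRRR
RRRRRRRRR
KRRRRRRRR
RRRRRRRRR
RRRRRRRRR
RRRRRRRRR
RKYBGRRRR
RRBBWWWWR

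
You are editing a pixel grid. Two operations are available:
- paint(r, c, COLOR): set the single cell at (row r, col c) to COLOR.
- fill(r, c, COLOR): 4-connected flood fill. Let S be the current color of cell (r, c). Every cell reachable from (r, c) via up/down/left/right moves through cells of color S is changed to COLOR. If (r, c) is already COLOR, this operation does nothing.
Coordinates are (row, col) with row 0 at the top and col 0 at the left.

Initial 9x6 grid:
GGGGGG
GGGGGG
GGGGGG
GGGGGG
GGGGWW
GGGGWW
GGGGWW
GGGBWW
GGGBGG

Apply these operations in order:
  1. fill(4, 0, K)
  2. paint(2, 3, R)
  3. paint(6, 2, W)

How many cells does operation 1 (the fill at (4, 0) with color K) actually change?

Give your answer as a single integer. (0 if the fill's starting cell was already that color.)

Answer: 42

Derivation:
After op 1 fill(4,0,K) [42 cells changed]:
KKKKKK
KKKKKK
KKKKKK
KKKKKK
KKKKWW
KKKKWW
KKKKWW
KKKBWW
KKKBGG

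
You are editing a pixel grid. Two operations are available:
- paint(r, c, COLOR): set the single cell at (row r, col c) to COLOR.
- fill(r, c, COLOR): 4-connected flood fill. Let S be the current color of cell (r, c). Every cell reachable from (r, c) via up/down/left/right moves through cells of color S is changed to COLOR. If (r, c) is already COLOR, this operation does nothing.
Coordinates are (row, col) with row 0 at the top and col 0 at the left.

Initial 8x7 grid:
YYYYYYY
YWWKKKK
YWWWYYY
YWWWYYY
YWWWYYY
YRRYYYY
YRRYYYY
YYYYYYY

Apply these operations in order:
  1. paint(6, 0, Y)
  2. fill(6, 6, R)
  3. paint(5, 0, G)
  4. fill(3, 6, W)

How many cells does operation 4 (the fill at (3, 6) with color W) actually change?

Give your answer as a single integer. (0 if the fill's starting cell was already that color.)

Answer: 29

Derivation:
After op 1 paint(6,0,Y):
YYYYYYY
YWWKKKK
YWWWYYY
YWWWYYY
YWWWYYY
YRRYYYY
YRRYYYY
YYYYYYY
After op 2 fill(6,6,R) [37 cells changed]:
RRRRRRR
RWWKKKK
RWWWRRR
RWWWRRR
RWWWRRR
RRRRRRR
RRRRRRR
RRRRRRR
After op 3 paint(5,0,G):
RRRRRRR
RWWKKKK
RWWWRRR
RWWWRRR
RWWWRRR
GRRRRRR
RRRRRRR
RRRRRRR
After op 4 fill(3,6,W) [29 cells changed]:
RRRRRRR
RWWKKKK
RWWWWWW
RWWWWWW
RWWWWWW
GWWWWWW
WWWWWWW
WWWWWWW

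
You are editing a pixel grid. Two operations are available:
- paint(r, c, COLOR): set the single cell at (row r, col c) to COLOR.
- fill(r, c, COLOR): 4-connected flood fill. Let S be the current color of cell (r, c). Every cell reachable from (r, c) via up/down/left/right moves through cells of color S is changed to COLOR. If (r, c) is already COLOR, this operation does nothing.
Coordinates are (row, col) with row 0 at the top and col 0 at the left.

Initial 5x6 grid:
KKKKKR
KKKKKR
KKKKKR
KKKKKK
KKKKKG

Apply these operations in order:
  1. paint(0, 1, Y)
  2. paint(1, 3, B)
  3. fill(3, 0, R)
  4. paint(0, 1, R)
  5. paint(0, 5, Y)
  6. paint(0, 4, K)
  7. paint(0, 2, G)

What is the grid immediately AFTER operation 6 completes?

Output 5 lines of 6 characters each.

After op 1 paint(0,1,Y):
KYKKKR
KKKKKR
KKKKKR
KKKKKK
KKKKKG
After op 2 paint(1,3,B):
KYKKKR
KKKBKR
KKKKKR
KKKKKK
KKKKKG
After op 3 fill(3,0,R) [24 cells changed]:
RYRRRR
RRRBRR
RRRRRR
RRRRRR
RRRRRG
After op 4 paint(0,1,R):
RRRRRR
RRRBRR
RRRRRR
RRRRRR
RRRRRG
After op 5 paint(0,5,Y):
RRRRRY
RRRBRR
RRRRRR
RRRRRR
RRRRRG
After op 6 paint(0,4,K):
RRRRKY
RRRBRR
RRRRRR
RRRRRR
RRRRRG

Answer: RRRRKY
RRRBRR
RRRRRR
RRRRRR
RRRRRG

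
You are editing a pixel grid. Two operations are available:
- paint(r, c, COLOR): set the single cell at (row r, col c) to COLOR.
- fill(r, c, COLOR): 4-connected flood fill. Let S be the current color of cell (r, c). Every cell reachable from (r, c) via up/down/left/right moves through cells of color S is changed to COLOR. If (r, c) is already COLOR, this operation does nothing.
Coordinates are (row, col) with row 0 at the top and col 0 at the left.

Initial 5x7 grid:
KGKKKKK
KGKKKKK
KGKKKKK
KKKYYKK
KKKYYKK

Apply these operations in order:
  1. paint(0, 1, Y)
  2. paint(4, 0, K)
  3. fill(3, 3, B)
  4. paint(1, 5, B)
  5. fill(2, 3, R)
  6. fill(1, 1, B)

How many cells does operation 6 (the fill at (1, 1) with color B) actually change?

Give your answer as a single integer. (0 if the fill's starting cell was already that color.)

After op 1 paint(0,1,Y):
KYKKKKK
KGKKKKK
KGKKKKK
KKKYYKK
KKKYYKK
After op 2 paint(4,0,K):
KYKKKKK
KGKKKKK
KGKKKKK
KKKYYKK
KKKYYKK
After op 3 fill(3,3,B) [4 cells changed]:
KYKKKKK
KGKKKKK
KGKKKKK
KKKBBKK
KKKBBKK
After op 4 paint(1,5,B):
KYKKKKK
KGKKKBK
KGKKKKK
KKKBBKK
KKKBBKK
After op 5 fill(2,3,R) [27 cells changed]:
RYRRRRR
RGRRRBR
RGRRRRR
RRRBBRR
RRRBBRR
After op 6 fill(1,1,B) [2 cells changed]:
RYRRRRR
RBRRRBR
RBRRRRR
RRRBBRR
RRRBBRR

Answer: 2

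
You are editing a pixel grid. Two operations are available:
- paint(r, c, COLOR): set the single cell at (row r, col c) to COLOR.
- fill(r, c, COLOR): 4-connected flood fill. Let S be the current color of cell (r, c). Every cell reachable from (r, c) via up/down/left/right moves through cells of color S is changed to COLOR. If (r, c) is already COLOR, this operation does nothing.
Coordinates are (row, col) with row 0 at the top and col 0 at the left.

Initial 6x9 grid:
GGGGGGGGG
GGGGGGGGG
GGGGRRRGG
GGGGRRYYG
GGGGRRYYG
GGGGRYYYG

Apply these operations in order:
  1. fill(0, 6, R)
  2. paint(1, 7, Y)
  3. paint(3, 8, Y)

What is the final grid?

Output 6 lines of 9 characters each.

After op 1 fill(0,6,R) [39 cells changed]:
RRRRRRRRR
RRRRRRRRR
RRRRRRRRR
RRRRRRYYR
RRRRRRYYR
RRRRRYYYR
After op 2 paint(1,7,Y):
RRRRRRRRR
RRRRRRRYR
RRRRRRRRR
RRRRRRYYR
RRRRRRYYR
RRRRRYYYR
After op 3 paint(3,8,Y):
RRRRRRRRR
RRRRRRRYR
RRRRRRRRR
RRRRRRYYY
RRRRRRYYR
RRRRRYYYR

Answer: RRRRRRRRR
RRRRRRRYR
RRRRRRRRR
RRRRRRYYY
RRRRRRYYR
RRRRRYYYR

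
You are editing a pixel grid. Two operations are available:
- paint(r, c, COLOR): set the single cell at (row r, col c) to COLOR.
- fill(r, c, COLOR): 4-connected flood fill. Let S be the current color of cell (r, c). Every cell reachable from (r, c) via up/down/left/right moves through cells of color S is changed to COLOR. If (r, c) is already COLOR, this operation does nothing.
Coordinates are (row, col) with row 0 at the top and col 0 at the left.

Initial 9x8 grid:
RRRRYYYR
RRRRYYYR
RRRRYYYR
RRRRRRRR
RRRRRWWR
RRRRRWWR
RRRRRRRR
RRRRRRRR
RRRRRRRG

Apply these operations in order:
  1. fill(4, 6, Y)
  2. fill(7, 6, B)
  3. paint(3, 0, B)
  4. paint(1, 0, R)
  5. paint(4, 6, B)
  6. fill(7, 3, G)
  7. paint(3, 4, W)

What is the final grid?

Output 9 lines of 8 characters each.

Answer: GGGGYYYG
RGGGYYYG
GGGGYYYG
GGGGWGGG
GGGGGYGG
GGGGGYYG
GGGGGGGG
GGGGGGGG
GGGGGGGG

Derivation:
After op 1 fill(4,6,Y) [4 cells changed]:
RRRRYYYR
RRRRYYYR
RRRRYYYR
RRRRRRRR
RRRRRYYR
RRRRRYYR
RRRRRRRR
RRRRRRRR
RRRRRRRG
After op 2 fill(7,6,B) [58 cells changed]:
BBBBYYYB
BBBBYYYB
BBBBYYYB
BBBBBBBB
BBBBBYYB
BBBBBYYB
BBBBBBBB
BBBBBBBB
BBBBBBBG
After op 3 paint(3,0,B):
BBBBYYYB
BBBBYYYB
BBBBYYYB
BBBBBBBB
BBBBBYYB
BBBBBYYB
BBBBBBBB
BBBBBBBB
BBBBBBBG
After op 4 paint(1,0,R):
BBBBYYYB
RBBBYYYB
BBBBYYYB
BBBBBBBB
BBBBBYYB
BBBBBYYB
BBBBBBBB
BBBBBBBB
BBBBBBBG
After op 5 paint(4,6,B):
BBBBYYYB
RBBBYYYB
BBBBYYYB
BBBBBBBB
BBBBBYBB
BBBBBYYB
BBBBBBBB
BBBBBBBB
BBBBBBBG
After op 6 fill(7,3,G) [58 cells changed]:
GGGGYYYG
RGGGYYYG
GGGGYYYG
GGGGGGGG
GGGGGYGG
GGGGGYYG
GGGGGGGG
GGGGGGGG
GGGGGGGG
After op 7 paint(3,4,W):
GGGGYYYG
RGGGYYYG
GGGGYYYG
GGGGWGGG
GGGGGYGG
GGGGGYYG
GGGGGGGG
GGGGGGGG
GGGGGGGG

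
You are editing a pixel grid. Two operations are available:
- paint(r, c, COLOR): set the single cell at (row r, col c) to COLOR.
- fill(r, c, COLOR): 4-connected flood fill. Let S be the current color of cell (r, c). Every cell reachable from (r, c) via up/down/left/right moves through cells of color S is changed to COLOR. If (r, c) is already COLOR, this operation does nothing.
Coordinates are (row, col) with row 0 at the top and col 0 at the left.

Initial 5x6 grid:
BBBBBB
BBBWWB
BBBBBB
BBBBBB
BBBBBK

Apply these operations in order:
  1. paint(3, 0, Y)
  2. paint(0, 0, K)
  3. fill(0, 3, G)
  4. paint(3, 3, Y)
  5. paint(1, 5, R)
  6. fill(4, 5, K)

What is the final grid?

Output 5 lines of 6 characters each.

Answer: KGGGGG
GGGWWR
GGGGGG
YGGYGG
GGGGGK

Derivation:
After op 1 paint(3,0,Y):
BBBBBB
BBBWWB
BBBBBB
YBBBBB
BBBBBK
After op 2 paint(0,0,K):
KBBBBB
BBBWWB
BBBBBB
YBBBBB
BBBBBK
After op 3 fill(0,3,G) [25 cells changed]:
KGGGGG
GGGWWG
GGGGGG
YGGGGG
GGGGGK
After op 4 paint(3,3,Y):
KGGGGG
GGGWWG
GGGGGG
YGGYGG
GGGGGK
After op 5 paint(1,5,R):
KGGGGG
GGGWWR
GGGGGG
YGGYGG
GGGGGK
After op 6 fill(4,5,K) [0 cells changed]:
KGGGGG
GGGWWR
GGGGGG
YGGYGG
GGGGGK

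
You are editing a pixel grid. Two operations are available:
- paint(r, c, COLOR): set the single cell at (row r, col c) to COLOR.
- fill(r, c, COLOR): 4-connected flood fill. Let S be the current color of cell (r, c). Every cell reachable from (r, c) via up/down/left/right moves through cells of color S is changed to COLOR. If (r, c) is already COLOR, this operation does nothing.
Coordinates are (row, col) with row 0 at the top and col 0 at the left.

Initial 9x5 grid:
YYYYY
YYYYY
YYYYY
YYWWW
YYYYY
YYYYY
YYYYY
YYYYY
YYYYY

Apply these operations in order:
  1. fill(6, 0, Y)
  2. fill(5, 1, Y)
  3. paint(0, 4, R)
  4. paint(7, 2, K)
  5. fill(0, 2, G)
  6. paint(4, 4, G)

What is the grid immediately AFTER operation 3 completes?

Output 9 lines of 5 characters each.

After op 1 fill(6,0,Y) [0 cells changed]:
YYYYY
YYYYY
YYYYY
YYWWW
YYYYY
YYYYY
YYYYY
YYYYY
YYYYY
After op 2 fill(5,1,Y) [0 cells changed]:
YYYYY
YYYYY
YYYYY
YYWWW
YYYYY
YYYYY
YYYYY
YYYYY
YYYYY
After op 3 paint(0,4,R):
YYYYR
YYYYY
YYYYY
YYWWW
YYYYY
YYYYY
YYYYY
YYYYY
YYYYY

Answer: YYYYR
YYYYY
YYYYY
YYWWW
YYYYY
YYYYY
YYYYY
YYYYY
YYYYY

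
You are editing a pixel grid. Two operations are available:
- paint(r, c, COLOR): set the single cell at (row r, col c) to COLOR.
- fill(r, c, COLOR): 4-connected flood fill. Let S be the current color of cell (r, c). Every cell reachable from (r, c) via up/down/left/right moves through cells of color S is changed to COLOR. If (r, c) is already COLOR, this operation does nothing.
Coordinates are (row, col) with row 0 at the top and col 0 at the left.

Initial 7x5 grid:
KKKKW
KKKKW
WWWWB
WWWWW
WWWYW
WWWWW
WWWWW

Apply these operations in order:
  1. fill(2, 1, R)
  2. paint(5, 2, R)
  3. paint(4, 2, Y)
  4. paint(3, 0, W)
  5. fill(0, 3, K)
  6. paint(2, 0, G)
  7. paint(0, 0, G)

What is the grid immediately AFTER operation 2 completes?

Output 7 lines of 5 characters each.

Answer: KKKKW
KKKKW
RRRRB
RRRRR
RRRYR
RRRRR
RRRRR

Derivation:
After op 1 fill(2,1,R) [23 cells changed]:
KKKKW
KKKKW
RRRRB
RRRRR
RRRYR
RRRRR
RRRRR
After op 2 paint(5,2,R):
KKKKW
KKKKW
RRRRB
RRRRR
RRRYR
RRRRR
RRRRR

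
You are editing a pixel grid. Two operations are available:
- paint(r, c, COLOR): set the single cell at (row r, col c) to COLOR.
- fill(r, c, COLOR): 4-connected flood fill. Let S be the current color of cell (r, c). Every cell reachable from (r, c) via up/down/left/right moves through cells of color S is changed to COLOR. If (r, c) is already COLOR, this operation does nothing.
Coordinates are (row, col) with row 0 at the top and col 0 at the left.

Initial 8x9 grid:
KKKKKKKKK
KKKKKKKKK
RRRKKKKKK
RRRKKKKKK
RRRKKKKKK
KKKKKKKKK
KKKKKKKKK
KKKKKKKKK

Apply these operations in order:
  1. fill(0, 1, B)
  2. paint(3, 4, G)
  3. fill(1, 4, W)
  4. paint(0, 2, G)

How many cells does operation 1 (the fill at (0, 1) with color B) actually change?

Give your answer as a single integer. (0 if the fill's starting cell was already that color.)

Answer: 63

Derivation:
After op 1 fill(0,1,B) [63 cells changed]:
BBBBBBBBB
BBBBBBBBB
RRRBBBBBB
RRRBBBBBB
RRRBBBBBB
BBBBBBBBB
BBBBBBBBB
BBBBBBBBB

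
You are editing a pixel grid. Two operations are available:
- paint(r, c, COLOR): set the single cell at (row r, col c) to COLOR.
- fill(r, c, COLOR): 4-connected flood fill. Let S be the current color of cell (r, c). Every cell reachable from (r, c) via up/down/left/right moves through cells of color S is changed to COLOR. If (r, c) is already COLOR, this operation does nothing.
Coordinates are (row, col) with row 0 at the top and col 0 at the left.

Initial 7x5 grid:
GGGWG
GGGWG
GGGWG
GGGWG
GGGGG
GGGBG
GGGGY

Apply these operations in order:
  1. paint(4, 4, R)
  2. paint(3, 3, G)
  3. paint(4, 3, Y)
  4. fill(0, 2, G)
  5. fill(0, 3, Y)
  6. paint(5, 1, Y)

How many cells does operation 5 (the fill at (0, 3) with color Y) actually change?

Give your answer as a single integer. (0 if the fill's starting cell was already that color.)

Answer: 3

Derivation:
After op 1 paint(4,4,R):
GGGWG
GGGWG
GGGWG
GGGWG
GGGGR
GGGBG
GGGGY
After op 2 paint(3,3,G):
GGGWG
GGGWG
GGGWG
GGGGG
GGGGR
GGGBG
GGGGY
After op 3 paint(4,3,Y):
GGGWG
GGGWG
GGGWG
GGGGG
GGGYR
GGGBG
GGGGY
After op 4 fill(0,2,G) [0 cells changed]:
GGGWG
GGGWG
GGGWG
GGGGG
GGGYR
GGGBG
GGGGY
After op 5 fill(0,3,Y) [3 cells changed]:
GGGYG
GGGYG
GGGYG
GGGGG
GGGYR
GGGBG
GGGGY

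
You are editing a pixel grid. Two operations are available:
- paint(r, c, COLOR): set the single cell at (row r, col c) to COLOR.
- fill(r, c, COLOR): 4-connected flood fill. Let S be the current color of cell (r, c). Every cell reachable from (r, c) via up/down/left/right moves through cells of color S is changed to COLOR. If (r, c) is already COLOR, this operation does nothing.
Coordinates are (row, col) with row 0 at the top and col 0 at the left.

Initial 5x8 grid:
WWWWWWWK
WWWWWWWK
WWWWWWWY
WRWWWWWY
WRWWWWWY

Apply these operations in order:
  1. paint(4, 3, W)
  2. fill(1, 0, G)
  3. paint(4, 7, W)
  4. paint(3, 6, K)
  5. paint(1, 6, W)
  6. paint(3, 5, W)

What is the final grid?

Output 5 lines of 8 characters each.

Answer: GGGGGGGK
GGGGGGWK
GGGGGGGY
GRGGGWKY
GRGGGGGW

Derivation:
After op 1 paint(4,3,W):
WWWWWWWK
WWWWWWWK
WWWWWWWY
WRWWWWWY
WRWWWWWY
After op 2 fill(1,0,G) [33 cells changed]:
GGGGGGGK
GGGGGGGK
GGGGGGGY
GRGGGGGY
GRGGGGGY
After op 3 paint(4,7,W):
GGGGGGGK
GGGGGGGK
GGGGGGGY
GRGGGGGY
GRGGGGGW
After op 4 paint(3,6,K):
GGGGGGGK
GGGGGGGK
GGGGGGGY
GRGGGGKY
GRGGGGGW
After op 5 paint(1,6,W):
GGGGGGGK
GGGGGGWK
GGGGGGGY
GRGGGGKY
GRGGGGGW
After op 6 paint(3,5,W):
GGGGGGGK
GGGGGGWK
GGGGGGGY
GRGGGWKY
GRGGGGGW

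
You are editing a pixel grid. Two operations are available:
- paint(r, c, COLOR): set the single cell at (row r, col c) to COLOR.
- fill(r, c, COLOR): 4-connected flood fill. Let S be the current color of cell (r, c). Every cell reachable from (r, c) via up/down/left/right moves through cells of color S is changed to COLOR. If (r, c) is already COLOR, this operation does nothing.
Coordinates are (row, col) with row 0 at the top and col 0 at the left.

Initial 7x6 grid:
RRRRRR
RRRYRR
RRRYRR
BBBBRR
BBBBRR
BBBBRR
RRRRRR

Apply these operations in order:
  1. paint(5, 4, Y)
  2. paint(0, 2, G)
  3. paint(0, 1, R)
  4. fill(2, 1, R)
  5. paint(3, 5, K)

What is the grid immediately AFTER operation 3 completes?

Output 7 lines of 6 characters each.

After op 1 paint(5,4,Y):
RRRRRR
RRRYRR
RRRYRR
BBBBRR
BBBBRR
BBBBYR
RRRRRR
After op 2 paint(0,2,G):
RRGRRR
RRRYRR
RRRYRR
BBBBRR
BBBBRR
BBBBYR
RRRRRR
After op 3 paint(0,1,R):
RRGRRR
RRRYRR
RRRYRR
BBBBRR
BBBBRR
BBBBYR
RRRRRR

Answer: RRGRRR
RRRYRR
RRRYRR
BBBBRR
BBBBRR
BBBBYR
RRRRRR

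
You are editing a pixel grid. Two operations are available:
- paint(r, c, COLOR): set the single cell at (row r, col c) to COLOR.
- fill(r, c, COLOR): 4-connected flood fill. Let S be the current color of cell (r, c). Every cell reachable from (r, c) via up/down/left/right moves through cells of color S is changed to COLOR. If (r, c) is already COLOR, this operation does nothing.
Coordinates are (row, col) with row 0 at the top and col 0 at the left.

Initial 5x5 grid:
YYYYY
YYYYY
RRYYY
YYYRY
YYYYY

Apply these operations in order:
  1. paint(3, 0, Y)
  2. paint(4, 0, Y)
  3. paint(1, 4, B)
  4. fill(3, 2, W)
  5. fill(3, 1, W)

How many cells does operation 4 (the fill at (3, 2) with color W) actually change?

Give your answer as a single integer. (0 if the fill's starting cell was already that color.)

After op 1 paint(3,0,Y):
YYYYY
YYYYY
RRYYY
YYYRY
YYYYY
After op 2 paint(4,0,Y):
YYYYY
YYYYY
RRYYY
YYYRY
YYYYY
After op 3 paint(1,4,B):
YYYYY
YYYYB
RRYYY
YYYRY
YYYYY
After op 4 fill(3,2,W) [21 cells changed]:
WWWWW
WWWWB
RRWWW
WWWRW
WWWWW

Answer: 21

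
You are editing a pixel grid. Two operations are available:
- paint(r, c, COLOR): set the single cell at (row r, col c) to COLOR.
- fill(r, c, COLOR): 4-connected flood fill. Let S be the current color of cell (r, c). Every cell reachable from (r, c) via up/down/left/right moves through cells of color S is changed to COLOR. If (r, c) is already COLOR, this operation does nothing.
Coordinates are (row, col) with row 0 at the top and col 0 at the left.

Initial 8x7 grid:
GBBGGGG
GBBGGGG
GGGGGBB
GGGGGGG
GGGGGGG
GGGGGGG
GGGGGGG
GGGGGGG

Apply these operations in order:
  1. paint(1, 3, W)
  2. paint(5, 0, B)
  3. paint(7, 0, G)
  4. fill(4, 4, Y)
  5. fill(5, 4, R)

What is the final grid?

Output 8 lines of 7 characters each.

Answer: RBBRRRR
RBBWRRR
RRRRRBB
RRRRRRR
RRRRRRR
BRRRRRR
RRRRRRR
RRRRRRR

Derivation:
After op 1 paint(1,3,W):
GBBGGGG
GBBWGGG
GGGGGBB
GGGGGGG
GGGGGGG
GGGGGGG
GGGGGGG
GGGGGGG
After op 2 paint(5,0,B):
GBBGGGG
GBBWGGG
GGGGGBB
GGGGGGG
GGGGGGG
BGGGGGG
GGGGGGG
GGGGGGG
After op 3 paint(7,0,G):
GBBGGGG
GBBWGGG
GGGGGBB
GGGGGGG
GGGGGGG
BGGGGGG
GGGGGGG
GGGGGGG
After op 4 fill(4,4,Y) [48 cells changed]:
YBBYYYY
YBBWYYY
YYYYYBB
YYYYYYY
YYYYYYY
BYYYYYY
YYYYYYY
YYYYYYY
After op 5 fill(5,4,R) [48 cells changed]:
RBBRRRR
RBBWRRR
RRRRRBB
RRRRRRR
RRRRRRR
BRRRRRR
RRRRRRR
RRRRRRR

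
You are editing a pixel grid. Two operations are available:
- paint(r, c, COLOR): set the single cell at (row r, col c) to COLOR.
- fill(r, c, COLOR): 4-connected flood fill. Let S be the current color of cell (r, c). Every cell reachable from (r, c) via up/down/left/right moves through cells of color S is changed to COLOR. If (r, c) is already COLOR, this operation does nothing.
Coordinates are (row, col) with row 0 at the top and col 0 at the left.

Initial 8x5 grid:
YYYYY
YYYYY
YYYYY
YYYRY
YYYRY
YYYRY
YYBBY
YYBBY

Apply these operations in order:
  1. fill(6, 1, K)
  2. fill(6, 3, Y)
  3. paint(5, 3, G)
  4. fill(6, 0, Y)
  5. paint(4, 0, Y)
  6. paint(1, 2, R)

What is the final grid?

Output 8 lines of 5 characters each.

After op 1 fill(6,1,K) [33 cells changed]:
KKKKK
KKKKK
KKKKK
KKKRK
KKKRK
KKKRK
KKBBK
KKBBK
After op 2 fill(6,3,Y) [4 cells changed]:
KKKKK
KKKKK
KKKKK
KKKRK
KKKRK
KKKRK
KKYYK
KKYYK
After op 3 paint(5,3,G):
KKKKK
KKKKK
KKKKK
KKKRK
KKKRK
KKKGK
KKYYK
KKYYK
After op 4 fill(6,0,Y) [33 cells changed]:
YYYYY
YYYYY
YYYYY
YYYRY
YYYRY
YYYGY
YYYYY
YYYYY
After op 5 paint(4,0,Y):
YYYYY
YYYYY
YYYYY
YYYRY
YYYRY
YYYGY
YYYYY
YYYYY
After op 6 paint(1,2,R):
YYYYY
YYRYY
YYYYY
YYYRY
YYYRY
YYYGY
YYYYY
YYYYY

Answer: YYYYY
YYRYY
YYYYY
YYYRY
YYYRY
YYYGY
YYYYY
YYYYY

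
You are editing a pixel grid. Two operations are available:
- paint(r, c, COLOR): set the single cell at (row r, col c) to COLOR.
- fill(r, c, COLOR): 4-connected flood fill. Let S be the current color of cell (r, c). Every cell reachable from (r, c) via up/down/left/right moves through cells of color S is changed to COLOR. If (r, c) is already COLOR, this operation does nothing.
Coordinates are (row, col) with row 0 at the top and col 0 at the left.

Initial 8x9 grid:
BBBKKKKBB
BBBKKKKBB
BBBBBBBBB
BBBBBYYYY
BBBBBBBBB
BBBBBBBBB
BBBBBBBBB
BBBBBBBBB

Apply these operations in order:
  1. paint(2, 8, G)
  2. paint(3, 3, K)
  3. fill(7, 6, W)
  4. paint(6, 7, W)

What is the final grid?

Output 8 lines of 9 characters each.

After op 1 paint(2,8,G):
BBBKKKKBB
BBBKKKKBB
BBBBBBBBG
BBBBBYYYY
BBBBBBBBB
BBBBBBBBB
BBBBBBBBB
BBBBBBBBB
After op 2 paint(3,3,K):
BBBKKKKBB
BBBKKKKBB
BBBBBBBBG
BBBKBYYYY
BBBBBBBBB
BBBBBBBBB
BBBBBBBBB
BBBBBBBBB
After op 3 fill(7,6,W) [58 cells changed]:
WWWKKKKWW
WWWKKKKWW
WWWWWWWWG
WWWKWYYYY
WWWWWWWWW
WWWWWWWWW
WWWWWWWWW
WWWWWWWWW
After op 4 paint(6,7,W):
WWWKKKKWW
WWWKKKKWW
WWWWWWWWG
WWWKWYYYY
WWWWWWWWW
WWWWWWWWW
WWWWWWWWW
WWWWWWWWW

Answer: WWWKKKKWW
WWWKKKKWW
WWWWWWWWG
WWWKWYYYY
WWWWWWWWW
WWWWWWWWW
WWWWWWWWW
WWWWWWWWW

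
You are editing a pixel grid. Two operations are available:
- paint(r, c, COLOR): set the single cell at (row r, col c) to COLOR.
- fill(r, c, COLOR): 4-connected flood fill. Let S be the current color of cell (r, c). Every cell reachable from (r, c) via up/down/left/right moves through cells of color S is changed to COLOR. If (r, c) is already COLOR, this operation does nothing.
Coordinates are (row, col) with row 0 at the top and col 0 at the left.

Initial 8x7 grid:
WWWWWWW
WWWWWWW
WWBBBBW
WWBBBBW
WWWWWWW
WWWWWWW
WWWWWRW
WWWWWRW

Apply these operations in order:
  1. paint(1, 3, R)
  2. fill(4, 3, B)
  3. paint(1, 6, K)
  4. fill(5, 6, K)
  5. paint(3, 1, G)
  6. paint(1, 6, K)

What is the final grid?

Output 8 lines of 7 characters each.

Answer: KKKKKKK
KKKRKKK
KKKKKKK
KGKKKKK
KKKKKKK
KKKKKKK
KKKKKRK
KKKKKRK

Derivation:
After op 1 paint(1,3,R):
WWWWWWW
WWWRWWW
WWBBBBW
WWBBBBW
WWWWWWW
WWWWWWW
WWWWWRW
WWWWWRW
After op 2 fill(4,3,B) [45 cells changed]:
BBBBBBB
BBBRBBB
BBBBBBB
BBBBBBB
BBBBBBB
BBBBBBB
BBBBBRB
BBBBBRB
After op 3 paint(1,6,K):
BBBBBBB
BBBRBBK
BBBBBBB
BBBBBBB
BBBBBBB
BBBBBBB
BBBBBRB
BBBBBRB
After op 4 fill(5,6,K) [52 cells changed]:
KKKKKKK
KKKRKKK
KKKKKKK
KKKKKKK
KKKKKKK
KKKKKKK
KKKKKRK
KKKKKRK
After op 5 paint(3,1,G):
KKKKKKK
KKKRKKK
KKKKKKK
KGKKKKK
KKKKKKK
KKKKKKK
KKKKKRK
KKKKKRK
After op 6 paint(1,6,K):
KKKKKKK
KKKRKKK
KKKKKKK
KGKKKKK
KKKKKKK
KKKKKKK
KKKKKRK
KKKKKRK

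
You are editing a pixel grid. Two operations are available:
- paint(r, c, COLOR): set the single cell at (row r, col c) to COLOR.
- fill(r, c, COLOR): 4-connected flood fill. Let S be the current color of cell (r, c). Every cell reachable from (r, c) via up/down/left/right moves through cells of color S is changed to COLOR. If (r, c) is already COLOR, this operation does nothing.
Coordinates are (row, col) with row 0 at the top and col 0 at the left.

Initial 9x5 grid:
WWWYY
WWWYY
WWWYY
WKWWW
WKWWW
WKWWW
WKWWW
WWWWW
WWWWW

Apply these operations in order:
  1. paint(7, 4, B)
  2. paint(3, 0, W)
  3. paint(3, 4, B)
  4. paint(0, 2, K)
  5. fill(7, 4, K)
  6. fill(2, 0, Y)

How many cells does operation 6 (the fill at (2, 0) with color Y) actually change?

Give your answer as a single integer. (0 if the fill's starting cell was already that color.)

Answer: 32

Derivation:
After op 1 paint(7,4,B):
WWWYY
WWWYY
WWWYY
WKWWW
WKWWW
WKWWW
WKWWW
WWWWB
WWWWW
After op 2 paint(3,0,W):
WWWYY
WWWYY
WWWYY
WKWWW
WKWWW
WKWWW
WKWWW
WWWWB
WWWWW
After op 3 paint(3,4,B):
WWWYY
WWWYY
WWWYY
WKWWB
WKWWW
WKWWW
WKWWW
WWWWB
WWWWW
After op 4 paint(0,2,K):
WWKYY
WWWYY
WWWYY
WKWWB
WKWWW
WKWWW
WKWWW
WWWWB
WWWWW
After op 5 fill(7,4,K) [1 cells changed]:
WWKYY
WWWYY
WWWYY
WKWWB
WKWWW
WKWWW
WKWWW
WWWWK
WWWWW
After op 6 fill(2,0,Y) [32 cells changed]:
YYKYY
YYYYY
YYYYY
YKYYB
YKYYY
YKYYY
YKYYY
YYYYK
YYYYY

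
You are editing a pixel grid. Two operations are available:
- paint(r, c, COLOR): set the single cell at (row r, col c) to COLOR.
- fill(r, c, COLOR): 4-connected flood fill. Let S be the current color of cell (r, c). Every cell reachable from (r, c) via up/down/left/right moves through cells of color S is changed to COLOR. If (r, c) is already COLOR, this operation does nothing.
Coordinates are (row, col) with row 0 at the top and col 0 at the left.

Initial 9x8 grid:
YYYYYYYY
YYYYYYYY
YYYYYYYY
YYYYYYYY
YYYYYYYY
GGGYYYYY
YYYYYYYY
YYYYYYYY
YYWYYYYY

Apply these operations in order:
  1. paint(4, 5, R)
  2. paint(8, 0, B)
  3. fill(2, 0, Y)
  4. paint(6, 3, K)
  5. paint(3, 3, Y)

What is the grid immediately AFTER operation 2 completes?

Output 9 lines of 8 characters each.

Answer: YYYYYYYY
YYYYYYYY
YYYYYYYY
YYYYYYYY
YYYYYRYY
GGGYYYYY
YYYYYYYY
YYYYYYYY
BYWYYYYY

Derivation:
After op 1 paint(4,5,R):
YYYYYYYY
YYYYYYYY
YYYYYYYY
YYYYYYYY
YYYYYRYY
GGGYYYYY
YYYYYYYY
YYYYYYYY
YYWYYYYY
After op 2 paint(8,0,B):
YYYYYYYY
YYYYYYYY
YYYYYYYY
YYYYYYYY
YYYYYRYY
GGGYYYYY
YYYYYYYY
YYYYYYYY
BYWYYYYY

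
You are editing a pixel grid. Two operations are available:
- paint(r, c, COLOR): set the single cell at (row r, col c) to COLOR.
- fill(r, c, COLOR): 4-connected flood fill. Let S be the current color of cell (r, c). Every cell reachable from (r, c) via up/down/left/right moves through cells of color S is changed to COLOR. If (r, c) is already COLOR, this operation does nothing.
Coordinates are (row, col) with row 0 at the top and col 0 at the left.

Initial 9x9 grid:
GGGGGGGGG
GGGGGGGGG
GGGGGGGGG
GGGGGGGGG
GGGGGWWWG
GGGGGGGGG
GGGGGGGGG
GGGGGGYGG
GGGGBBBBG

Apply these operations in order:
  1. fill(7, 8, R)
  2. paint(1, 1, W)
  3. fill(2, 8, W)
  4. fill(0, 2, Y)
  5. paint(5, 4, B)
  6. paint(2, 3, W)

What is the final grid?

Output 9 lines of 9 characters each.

After op 1 fill(7,8,R) [73 cells changed]:
RRRRRRRRR
RRRRRRRRR
RRRRRRRRR
RRRRRRRRR
RRRRRWWWR
RRRRRRRRR
RRRRRRRRR
RRRRRRYRR
RRRRBBBBR
After op 2 paint(1,1,W):
RRRRRRRRR
RWRRRRRRR
RRRRRRRRR
RRRRRRRRR
RRRRRWWWR
RRRRRRRRR
RRRRRRRRR
RRRRRRYRR
RRRRBBBBR
After op 3 fill(2,8,W) [72 cells changed]:
WWWWWWWWW
WWWWWWWWW
WWWWWWWWW
WWWWWWWWW
WWWWWWWWW
WWWWWWWWW
WWWWWWWWW
WWWWWWYWW
WWWWBBBBW
After op 4 fill(0,2,Y) [76 cells changed]:
YYYYYYYYY
YYYYYYYYY
YYYYYYYYY
YYYYYYYYY
YYYYYYYYY
YYYYYYYYY
YYYYYYYYY
YYYYYYYYY
YYYYBBBBY
After op 5 paint(5,4,B):
YYYYYYYYY
YYYYYYYYY
YYYYYYYYY
YYYYYYYYY
YYYYYYYYY
YYYYBYYYY
YYYYYYYYY
YYYYYYYYY
YYYYBBBBY
After op 6 paint(2,3,W):
YYYYYYYYY
YYYYYYYYY
YYYWYYYYY
YYYYYYYYY
YYYYYYYYY
YYYYBYYYY
YYYYYYYYY
YYYYYYYYY
YYYYBBBBY

Answer: YYYYYYYYY
YYYYYYYYY
YYYWYYYYY
YYYYYYYYY
YYYYYYYYY
YYYYBYYYY
YYYYYYYYY
YYYYYYYYY
YYYYBBBBY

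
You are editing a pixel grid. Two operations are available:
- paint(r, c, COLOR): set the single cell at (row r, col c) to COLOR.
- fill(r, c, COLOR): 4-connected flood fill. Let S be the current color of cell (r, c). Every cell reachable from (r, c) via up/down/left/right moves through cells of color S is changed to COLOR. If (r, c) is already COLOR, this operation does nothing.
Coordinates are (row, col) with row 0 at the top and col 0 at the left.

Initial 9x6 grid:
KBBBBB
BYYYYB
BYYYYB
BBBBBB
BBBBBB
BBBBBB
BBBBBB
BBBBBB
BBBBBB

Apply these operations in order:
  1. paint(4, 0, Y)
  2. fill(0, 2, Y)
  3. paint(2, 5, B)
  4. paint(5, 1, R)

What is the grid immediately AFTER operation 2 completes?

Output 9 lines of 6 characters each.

Answer: KYYYYY
YYYYYY
YYYYYY
YYYYYY
YYYYYY
YYYYYY
YYYYYY
YYYYYY
YYYYYY

Derivation:
After op 1 paint(4,0,Y):
KBBBBB
BYYYYB
BYYYYB
BBBBBB
YBBBBB
BBBBBB
BBBBBB
BBBBBB
BBBBBB
After op 2 fill(0,2,Y) [44 cells changed]:
KYYYYY
YYYYYY
YYYYYY
YYYYYY
YYYYYY
YYYYYY
YYYYYY
YYYYYY
YYYYYY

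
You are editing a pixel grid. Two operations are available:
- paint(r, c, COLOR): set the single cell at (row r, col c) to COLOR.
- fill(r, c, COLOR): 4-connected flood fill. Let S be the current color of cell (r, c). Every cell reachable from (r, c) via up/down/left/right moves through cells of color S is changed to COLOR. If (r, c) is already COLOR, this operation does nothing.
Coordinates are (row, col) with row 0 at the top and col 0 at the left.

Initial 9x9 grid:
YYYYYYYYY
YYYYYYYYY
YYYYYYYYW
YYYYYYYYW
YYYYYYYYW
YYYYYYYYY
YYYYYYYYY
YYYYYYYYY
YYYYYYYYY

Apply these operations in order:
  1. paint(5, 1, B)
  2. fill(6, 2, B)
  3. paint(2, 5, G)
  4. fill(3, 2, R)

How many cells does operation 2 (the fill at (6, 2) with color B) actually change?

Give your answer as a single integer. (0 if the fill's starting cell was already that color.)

After op 1 paint(5,1,B):
YYYYYYYYY
YYYYYYYYY
YYYYYYYYW
YYYYYYYYW
YYYYYYYYW
YBYYYYYYY
YYYYYYYYY
YYYYYYYYY
YYYYYYYYY
After op 2 fill(6,2,B) [77 cells changed]:
BBBBBBBBB
BBBBBBBBB
BBBBBBBBW
BBBBBBBBW
BBBBBBBBW
BBBBBBBBB
BBBBBBBBB
BBBBBBBBB
BBBBBBBBB

Answer: 77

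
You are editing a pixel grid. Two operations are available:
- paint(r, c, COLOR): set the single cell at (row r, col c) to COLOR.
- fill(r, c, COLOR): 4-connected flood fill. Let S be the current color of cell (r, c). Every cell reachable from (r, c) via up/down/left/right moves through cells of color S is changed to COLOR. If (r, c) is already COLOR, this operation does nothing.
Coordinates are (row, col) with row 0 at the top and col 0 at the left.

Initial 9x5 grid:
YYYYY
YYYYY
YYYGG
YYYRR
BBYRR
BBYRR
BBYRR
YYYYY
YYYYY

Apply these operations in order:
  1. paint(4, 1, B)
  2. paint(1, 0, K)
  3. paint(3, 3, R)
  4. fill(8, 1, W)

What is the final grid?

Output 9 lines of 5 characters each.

After op 1 paint(4,1,B):
YYYYY
YYYYY
YYYGG
YYYRR
BBYRR
BBYRR
BBYRR
YYYYY
YYYYY
After op 2 paint(1,0,K):
YYYYY
KYYYY
YYYGG
YYYRR
BBYRR
BBYRR
BBYRR
YYYYY
YYYYY
After op 3 paint(3,3,R):
YYYYY
KYYYY
YYYGG
YYYRR
BBYRR
BBYRR
BBYRR
YYYYY
YYYYY
After op 4 fill(8,1,W) [28 cells changed]:
WWWWW
KWWWW
WWWGG
WWWRR
BBWRR
BBWRR
BBWRR
WWWWW
WWWWW

Answer: WWWWW
KWWWW
WWWGG
WWWRR
BBWRR
BBWRR
BBWRR
WWWWW
WWWWW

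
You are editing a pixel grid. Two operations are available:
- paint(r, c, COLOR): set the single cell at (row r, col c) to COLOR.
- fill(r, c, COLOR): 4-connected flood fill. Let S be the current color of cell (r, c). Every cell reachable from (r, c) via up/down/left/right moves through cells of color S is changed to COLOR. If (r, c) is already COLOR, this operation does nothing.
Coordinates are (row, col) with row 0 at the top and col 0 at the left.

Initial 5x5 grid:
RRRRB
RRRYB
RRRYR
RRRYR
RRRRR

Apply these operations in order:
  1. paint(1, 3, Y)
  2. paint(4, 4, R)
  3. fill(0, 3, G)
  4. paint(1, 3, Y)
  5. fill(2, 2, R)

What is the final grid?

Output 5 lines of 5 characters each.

After op 1 paint(1,3,Y):
RRRRB
RRRYB
RRRYR
RRRYR
RRRRR
After op 2 paint(4,4,R):
RRRRB
RRRYB
RRRYR
RRRYR
RRRRR
After op 3 fill(0,3,G) [20 cells changed]:
GGGGB
GGGYB
GGGYG
GGGYG
GGGGG
After op 4 paint(1,3,Y):
GGGGB
GGGYB
GGGYG
GGGYG
GGGGG
After op 5 fill(2,2,R) [20 cells changed]:
RRRRB
RRRYB
RRRYR
RRRYR
RRRRR

Answer: RRRRB
RRRYB
RRRYR
RRRYR
RRRRR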